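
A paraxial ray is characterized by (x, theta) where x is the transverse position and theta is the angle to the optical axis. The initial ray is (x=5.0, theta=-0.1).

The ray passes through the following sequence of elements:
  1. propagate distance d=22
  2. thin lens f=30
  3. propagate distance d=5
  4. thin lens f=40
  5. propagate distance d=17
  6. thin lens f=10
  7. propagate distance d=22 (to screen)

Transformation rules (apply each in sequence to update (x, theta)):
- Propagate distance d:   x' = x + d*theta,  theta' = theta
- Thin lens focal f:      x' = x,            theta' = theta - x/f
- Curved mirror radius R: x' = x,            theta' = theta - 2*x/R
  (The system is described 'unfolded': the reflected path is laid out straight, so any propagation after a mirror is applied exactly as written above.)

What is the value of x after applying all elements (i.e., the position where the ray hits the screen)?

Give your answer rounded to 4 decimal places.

Initial: x=5.0000 theta=-0.1000
After 1 (propagate distance d=22): x=2.8000 theta=-0.1000
After 2 (thin lens f=30): x=2.8000 theta=-29/150 (≈-0.1933)
After 3 (propagate distance d=5): x=11/6 (≈1.8333) theta=-29/150 (≈-0.1933)
After 4 (thin lens f=40): x=11/6 (≈1.8333) theta=-287/1200 (≈-0.2392)
After 5 (propagate distance d=17): x=-2.2325 theta=-287/1200 (≈-0.2392)
After 6 (thin lens f=10): x=-2.2325 theta=-191/12000 (≈-0.0159)
After 7 (propagate distance d=22 (to screen)): x=-1937/750 (≈-2.5827) theta=-191/12000 (≈-0.0159)
Rounded to 4 decimal places: x = -2.5827

Answer: -2.5827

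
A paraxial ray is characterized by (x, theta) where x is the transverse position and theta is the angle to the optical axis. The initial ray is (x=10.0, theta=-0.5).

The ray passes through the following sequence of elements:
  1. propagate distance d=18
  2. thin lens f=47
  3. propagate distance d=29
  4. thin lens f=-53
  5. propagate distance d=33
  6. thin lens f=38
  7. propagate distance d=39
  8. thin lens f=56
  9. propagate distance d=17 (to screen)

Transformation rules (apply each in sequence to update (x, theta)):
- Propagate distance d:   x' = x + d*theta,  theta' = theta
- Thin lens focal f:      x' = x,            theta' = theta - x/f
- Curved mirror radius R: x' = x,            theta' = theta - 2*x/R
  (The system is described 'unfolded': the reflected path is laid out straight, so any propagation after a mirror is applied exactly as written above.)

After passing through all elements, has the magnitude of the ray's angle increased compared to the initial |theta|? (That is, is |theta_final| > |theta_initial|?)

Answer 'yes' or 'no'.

Initial: x=10.0000 theta=-0.5000
After 1 (propagate distance d=18): x=1.0000 theta=-0.5000
After 2 (thin lens f=47): x=1.0000 theta=-49/94 (≈-0.5213)
After 3 (propagate distance d=29): x=-1327/94 (≈-14.1170) theta=-49/94 (≈-0.5213)
After 4 (thin lens f=-53): x=-1327/94 (≈-14.1170) theta=-1962/2491 (≈-0.7876)
After 5 (propagate distance d=33): x=-199823/4982 (≈-40.1090) theta=-1962/2491 (≈-0.7876)
After 6 (thin lens f=38): x=-199823/4982 (≈-40.1090) theta=2669/9964 (≈0.2679)
After 7 (propagate distance d=39): x=-295555/9964 (≈-29.6623) theta=2669/9964 (≈0.2679)
After 8 (thin lens f=56): x=-295555/9964 (≈-29.6623) theta=445019/557984 (≈0.7975)
After 9 (propagate distance d=17 (to screen)): x=-8985757/557984 (≈-16.1040) theta=445019/557984 (≈0.7975)
|theta_initial|=0.5000 |theta_final|=445019/557984 (≈0.7975) -> increased

Answer: yes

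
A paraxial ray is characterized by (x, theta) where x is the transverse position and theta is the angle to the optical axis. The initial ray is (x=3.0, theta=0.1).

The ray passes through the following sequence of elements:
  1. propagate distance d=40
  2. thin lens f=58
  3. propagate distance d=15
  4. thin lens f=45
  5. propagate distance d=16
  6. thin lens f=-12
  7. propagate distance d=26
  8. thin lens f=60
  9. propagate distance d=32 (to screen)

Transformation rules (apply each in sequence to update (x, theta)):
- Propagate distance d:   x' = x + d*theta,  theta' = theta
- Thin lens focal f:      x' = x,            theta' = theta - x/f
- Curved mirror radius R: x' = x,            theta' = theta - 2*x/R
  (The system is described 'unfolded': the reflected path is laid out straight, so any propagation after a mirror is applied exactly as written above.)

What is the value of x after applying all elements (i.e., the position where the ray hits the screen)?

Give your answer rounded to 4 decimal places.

Initial: x=3.0000 theta=0.1000
After 1 (propagate distance d=40): x=7.0000 theta=0.1000
After 2 (thin lens f=58): x=7.0000 theta=-3/145 (≈-0.0207)
After 3 (propagate distance d=15): x=194/29 (≈6.6897) theta=-3/145 (≈-0.0207)
After 4 (thin lens f=45): x=194/29 (≈6.6897) theta=-221/1305 (≈-0.1693)
After 5 (propagate distance d=16): x=5194/1305 (≈3.9801) theta=-221/1305 (≈-0.1693)
After 6 (thin lens f=-12): x=5194/1305 (≈3.9801) theta=1271/7830 (≈0.1623)
After 7 (propagate distance d=26): x=6421/783 (≈8.2005) theta=1271/7830 (≈0.1623)
After 8 (thin lens f=60): x=6421/783 (≈8.2005) theta=241/9396 (≈0.0256)
After 9 (propagate distance d=32 (to screen)): x=21191/2349 (≈9.0213) theta=241/9396 (≈0.0256)
Rounded to 4 decimal places: x = 9.0213

Answer: 9.0213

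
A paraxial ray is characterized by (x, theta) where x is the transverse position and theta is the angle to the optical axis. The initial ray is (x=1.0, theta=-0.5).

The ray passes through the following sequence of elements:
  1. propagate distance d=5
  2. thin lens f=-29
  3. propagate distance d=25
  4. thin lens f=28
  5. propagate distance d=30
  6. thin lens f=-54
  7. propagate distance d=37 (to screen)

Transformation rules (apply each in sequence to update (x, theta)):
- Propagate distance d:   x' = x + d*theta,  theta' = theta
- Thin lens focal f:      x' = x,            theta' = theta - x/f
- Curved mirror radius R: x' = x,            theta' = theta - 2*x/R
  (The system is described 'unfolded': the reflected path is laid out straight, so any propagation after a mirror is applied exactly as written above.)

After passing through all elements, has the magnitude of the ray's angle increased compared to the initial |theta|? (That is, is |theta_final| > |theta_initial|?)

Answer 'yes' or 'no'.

Initial: x=1.0000 theta=-0.5000
After 1 (propagate distance d=5): x=-1.5000 theta=-0.5000
After 2 (thin lens f=-29): x=-1.5000 theta=-16/29 (≈-0.5517)
After 3 (propagate distance d=25): x=-887/58 (≈-15.2931) theta=-16/29 (≈-0.5517)
After 4 (thin lens f=28): x=-887/58 (≈-15.2931) theta=-9/1624 (≈-0.0055)
After 5 (propagate distance d=30): x=-12553/812 (≈-15.4594) theta=-9/1624 (≈-0.0055)
After 6 (thin lens f=-54): x=-12553/812 (≈-15.4594) theta=-457/1566 (≈-0.2918)
After 7 (propagate distance d=37 (to screen)): x=-575657/21924 (≈-26.2569) theta=-457/1566 (≈-0.2918)
|theta_initial|=0.5000 |theta_final|=457/1566 (≈0.2918) -> not increased

Answer: no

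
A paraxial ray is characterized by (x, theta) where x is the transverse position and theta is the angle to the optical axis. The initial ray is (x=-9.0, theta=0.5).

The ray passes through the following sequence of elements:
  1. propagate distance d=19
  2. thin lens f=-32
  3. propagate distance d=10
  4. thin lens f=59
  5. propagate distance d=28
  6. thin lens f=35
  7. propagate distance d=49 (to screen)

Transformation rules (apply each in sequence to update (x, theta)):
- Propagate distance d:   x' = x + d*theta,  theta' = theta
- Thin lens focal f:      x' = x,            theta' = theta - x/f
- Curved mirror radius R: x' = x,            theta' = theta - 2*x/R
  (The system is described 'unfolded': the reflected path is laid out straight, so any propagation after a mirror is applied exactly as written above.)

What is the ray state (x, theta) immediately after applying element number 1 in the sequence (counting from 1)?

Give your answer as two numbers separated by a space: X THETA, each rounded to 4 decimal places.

Answer: 0.5000 0.5000

Derivation:
Initial: x=-9.0000 theta=0.5000
After 1 (propagate distance d=19): x=0.5000 theta=0.5000
Rounded to 4 decimal places: x = 0.5000, theta = 0.5000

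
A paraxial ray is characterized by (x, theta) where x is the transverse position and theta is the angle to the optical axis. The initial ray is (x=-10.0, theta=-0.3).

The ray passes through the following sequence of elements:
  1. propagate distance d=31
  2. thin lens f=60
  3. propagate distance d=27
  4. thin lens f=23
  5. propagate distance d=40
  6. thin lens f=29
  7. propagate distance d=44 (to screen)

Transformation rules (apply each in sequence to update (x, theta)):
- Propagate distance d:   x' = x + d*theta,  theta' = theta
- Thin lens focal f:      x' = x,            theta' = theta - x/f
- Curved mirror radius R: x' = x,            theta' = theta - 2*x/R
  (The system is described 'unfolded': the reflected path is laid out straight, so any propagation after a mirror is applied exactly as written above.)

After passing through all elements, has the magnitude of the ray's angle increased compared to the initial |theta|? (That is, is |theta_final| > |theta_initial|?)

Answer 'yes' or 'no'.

Initial: x=-10.0000 theta=-0.3000
After 1 (propagate distance d=31): x=-19.3000 theta=-0.3000
After 2 (thin lens f=60): x=-19.3000 theta=13/600 (≈0.0217)
After 3 (propagate distance d=27): x=-18.7150 theta=13/600 (≈0.0217)
After 4 (thin lens f=23): x=-18.7150 theta=1441/1725 (≈0.8354)
After 5 (propagate distance d=40): x=202853/13800 (≈14.6995) theta=1441/1725 (≈0.8354)
After 6 (thin lens f=29): x=202853/13800 (≈14.6995) theta=131459/400200 (≈0.3285)
After 7 (propagate distance d=44 (to screen)): x=11666933/400200 (≈29.1528) theta=131459/400200 (≈0.3285)
|theta_initial|=0.3000 |theta_final|=131459/400200 (≈0.3285) -> increased

Answer: yes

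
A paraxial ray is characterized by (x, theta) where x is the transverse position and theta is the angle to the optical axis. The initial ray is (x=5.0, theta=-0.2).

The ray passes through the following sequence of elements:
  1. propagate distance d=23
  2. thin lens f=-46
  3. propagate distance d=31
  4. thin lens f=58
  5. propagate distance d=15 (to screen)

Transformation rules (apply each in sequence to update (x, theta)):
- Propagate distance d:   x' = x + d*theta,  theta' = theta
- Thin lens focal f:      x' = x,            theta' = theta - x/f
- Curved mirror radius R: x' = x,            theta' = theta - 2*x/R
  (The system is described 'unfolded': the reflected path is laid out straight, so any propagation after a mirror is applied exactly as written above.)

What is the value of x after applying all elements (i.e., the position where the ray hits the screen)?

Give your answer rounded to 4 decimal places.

Initial: x=5.0000 theta=-0.2000
After 1 (propagate distance d=23): x=0.4000 theta=-0.2000
After 2 (thin lens f=-46): x=0.4000 theta=-22/115 (≈-0.1913)
After 3 (propagate distance d=31): x=-636/115 (≈-5.5304) theta=-22/115 (≈-0.1913)
After 4 (thin lens f=58): x=-636/115 (≈-5.5304) theta=-64/667 (≈-0.0960)
After 5 (propagate distance d=15 (to screen)): x=-23244/3335 (≈-6.9697) theta=-64/667 (≈-0.0960)
Rounded to 4 decimal places: x = -6.9697

Answer: -6.9697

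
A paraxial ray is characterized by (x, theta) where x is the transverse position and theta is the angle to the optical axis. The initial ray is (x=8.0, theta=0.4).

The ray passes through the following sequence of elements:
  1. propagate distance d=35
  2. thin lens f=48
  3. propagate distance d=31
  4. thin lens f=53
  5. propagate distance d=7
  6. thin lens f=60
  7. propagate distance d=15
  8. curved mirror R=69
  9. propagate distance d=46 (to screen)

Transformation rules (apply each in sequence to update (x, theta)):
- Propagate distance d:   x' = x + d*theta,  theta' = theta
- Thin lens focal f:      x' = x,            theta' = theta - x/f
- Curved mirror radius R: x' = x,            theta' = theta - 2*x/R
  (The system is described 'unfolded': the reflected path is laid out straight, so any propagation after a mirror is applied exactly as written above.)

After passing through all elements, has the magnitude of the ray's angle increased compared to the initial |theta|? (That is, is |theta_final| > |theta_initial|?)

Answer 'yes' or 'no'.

Answer: yes

Derivation:
Initial: x=8.0000 theta=0.4000
After 1 (propagate distance d=35): x=22.0000 theta=0.4000
After 2 (thin lens f=48): x=22.0000 theta=-7/120 (≈-0.0583)
After 3 (propagate distance d=31): x=2423/120 (≈20.1917) theta=-7/120 (≈-0.0583)
After 4 (thin lens f=53): x=2423/120 (≈20.1917) theta=-1397/3180 (≈-0.4393)
After 5 (propagate distance d=7): x=36287/2120 (≈17.1165) theta=-1397/3180 (≈-0.4393)
After 6 (thin lens f=60): x=36287/2120 (≈17.1165) theta=-1739/2400 (≈-0.7246)
After 7 (propagate distance d=15): x=52981/8480 (≈6.2478) theta=-1739/2400 (≈-0.7246)
After 8 (curved mirror R=69): x=52981/8480 (≈6.2478) theta=-883217/975200 (≈-0.9057)
After 9 (propagate distance d=46 (to screen)): x=-1501529/42400 (≈-35.4134) theta=-883217/975200 (≈-0.9057)
|theta_initial|=0.4000 |theta_final|=883217/975200 (≈0.9057) -> increased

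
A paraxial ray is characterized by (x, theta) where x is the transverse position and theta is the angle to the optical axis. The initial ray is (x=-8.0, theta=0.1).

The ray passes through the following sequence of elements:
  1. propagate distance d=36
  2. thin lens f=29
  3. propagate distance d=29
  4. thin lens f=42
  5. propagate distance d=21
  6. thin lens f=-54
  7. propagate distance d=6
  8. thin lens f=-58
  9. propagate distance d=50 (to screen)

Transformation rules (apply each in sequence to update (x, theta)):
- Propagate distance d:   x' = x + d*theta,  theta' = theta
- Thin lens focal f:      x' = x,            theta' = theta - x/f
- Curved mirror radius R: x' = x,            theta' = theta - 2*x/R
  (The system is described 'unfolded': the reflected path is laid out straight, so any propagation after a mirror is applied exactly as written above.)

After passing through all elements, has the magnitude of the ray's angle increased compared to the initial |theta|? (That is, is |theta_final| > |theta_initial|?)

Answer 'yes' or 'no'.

Answer: yes

Derivation:
Initial: x=-8.0000 theta=0.1000
After 1 (propagate distance d=36): x=-4.4000 theta=0.1000
After 2 (thin lens f=29): x=-4.4000 theta=73/290 (≈0.2517)
After 3 (propagate distance d=29): x=2.9000 theta=73/290 (≈0.2517)
After 4 (thin lens f=42): x=2.9000 theta=445/2436 (≈0.1827)
After 5 (propagate distance d=21): x=3907/580 (≈6.7362) theta=445/2436 (≈0.1827)
After 6 (thin lens f=-54): x=3907/580 (≈6.7362) theta=67399/219240 (≈0.3074)
After 7 (propagate distance d=6): x=15677/1827 (≈8.5807) theta=67399/219240 (≈0.3074)
After 8 (thin lens f=-58): x=15677/1827 (≈8.5807) theta=2895191/6357960 (≈0.4554)
After 9 (propagate distance d=50 (to screen)): x=19931551/635796 (≈31.3490) theta=2895191/6357960 (≈0.4554)
|theta_initial|=0.1000 |theta_final|=2895191/6357960 (≈0.4554) -> increased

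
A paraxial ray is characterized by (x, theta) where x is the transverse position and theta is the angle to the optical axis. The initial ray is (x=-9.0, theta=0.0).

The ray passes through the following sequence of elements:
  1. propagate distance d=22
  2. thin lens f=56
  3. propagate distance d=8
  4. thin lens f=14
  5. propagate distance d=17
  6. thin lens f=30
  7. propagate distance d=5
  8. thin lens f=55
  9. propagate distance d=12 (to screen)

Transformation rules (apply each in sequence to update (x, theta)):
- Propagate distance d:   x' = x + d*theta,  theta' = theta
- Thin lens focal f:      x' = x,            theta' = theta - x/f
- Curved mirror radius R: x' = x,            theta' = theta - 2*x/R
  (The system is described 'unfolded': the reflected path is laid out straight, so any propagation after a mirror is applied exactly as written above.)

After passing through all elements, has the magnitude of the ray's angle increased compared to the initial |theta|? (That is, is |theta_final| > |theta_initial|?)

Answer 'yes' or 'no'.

Answer: yes

Derivation:
Initial: x=-9.0000 theta=0.0000
After 1 (propagate distance d=22): x=-9.0000 theta=0.0000
After 2 (thin lens f=56): x=-9.0000 theta=9/56 (≈0.1607)
After 3 (propagate distance d=8): x=-54/7 (≈-7.7143) theta=9/56 (≈0.1607)
After 4 (thin lens f=14): x=-54/7 (≈-7.7143) theta=279/392 (≈0.7117)
After 5 (propagate distance d=17): x=1719/392 (≈4.3852) theta=279/392 (≈0.7117)
After 6 (thin lens f=30): x=1719/392 (≈4.3852) theta=2217/3920 (≈0.5656)
After 7 (propagate distance d=5): x=5655/784 (≈7.2130) theta=2217/3920 (≈0.5656)
After 8 (thin lens f=55): x=5655/784 (≈7.2130) theta=669/1540 (≈0.4344)
After 9 (propagate distance d=12 (to screen)): x=535809/43120 (≈12.4260) theta=669/1540 (≈0.4344)
|theta_initial|=0.0000 |theta_final|=669/1540 (≈0.4344) -> increased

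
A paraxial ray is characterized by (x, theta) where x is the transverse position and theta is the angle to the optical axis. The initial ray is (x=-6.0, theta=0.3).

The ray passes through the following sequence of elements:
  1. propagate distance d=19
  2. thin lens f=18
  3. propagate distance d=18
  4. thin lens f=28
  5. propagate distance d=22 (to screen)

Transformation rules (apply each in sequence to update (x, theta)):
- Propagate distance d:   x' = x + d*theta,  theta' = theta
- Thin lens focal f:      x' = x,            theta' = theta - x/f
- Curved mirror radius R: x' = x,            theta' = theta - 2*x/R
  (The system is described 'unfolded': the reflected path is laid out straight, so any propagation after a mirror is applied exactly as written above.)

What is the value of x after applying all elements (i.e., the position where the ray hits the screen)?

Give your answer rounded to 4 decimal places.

Initial: x=-6.0000 theta=0.3000
After 1 (propagate distance d=19): x=-0.3000 theta=0.3000
After 2 (thin lens f=18): x=-0.3000 theta=19/60 (≈0.3167)
After 3 (propagate distance d=18): x=5.4000 theta=19/60 (≈0.3167)
After 4 (thin lens f=28): x=5.4000 theta=13/105 (≈0.1238)
After 5 (propagate distance d=22 (to screen)): x=853/105 (≈8.1238) theta=13/105 (≈0.1238)
Rounded to 4 decimal places: x = 8.1238

Answer: 8.1238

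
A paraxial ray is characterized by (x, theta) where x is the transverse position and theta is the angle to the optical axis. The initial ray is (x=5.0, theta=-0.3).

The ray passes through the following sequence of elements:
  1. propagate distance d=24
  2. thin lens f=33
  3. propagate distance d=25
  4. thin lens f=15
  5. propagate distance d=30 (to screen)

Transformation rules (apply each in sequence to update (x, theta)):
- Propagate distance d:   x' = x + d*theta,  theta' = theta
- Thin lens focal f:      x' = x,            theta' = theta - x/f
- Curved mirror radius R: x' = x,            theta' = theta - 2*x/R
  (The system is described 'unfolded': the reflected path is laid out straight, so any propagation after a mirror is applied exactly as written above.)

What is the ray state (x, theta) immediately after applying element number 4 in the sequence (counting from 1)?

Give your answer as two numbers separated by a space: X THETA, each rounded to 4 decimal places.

Answer: -8.0333 0.3022

Derivation:
Initial: x=5.0000 theta=-0.3000
After 1 (propagate distance d=24): x=-2.2000 theta=-0.3000
After 2 (thin lens f=33): x=-2.2000 theta=-7/30 (≈-0.2333)
After 3 (propagate distance d=25): x=-241/30 (≈-8.0333) theta=-7/30 (≈-0.2333)
After 4 (thin lens f=15): x=-241/30 (≈-8.0333) theta=68/225 (≈0.3022)
Rounded to 4 decimal places: x = -8.0333, theta = 0.3022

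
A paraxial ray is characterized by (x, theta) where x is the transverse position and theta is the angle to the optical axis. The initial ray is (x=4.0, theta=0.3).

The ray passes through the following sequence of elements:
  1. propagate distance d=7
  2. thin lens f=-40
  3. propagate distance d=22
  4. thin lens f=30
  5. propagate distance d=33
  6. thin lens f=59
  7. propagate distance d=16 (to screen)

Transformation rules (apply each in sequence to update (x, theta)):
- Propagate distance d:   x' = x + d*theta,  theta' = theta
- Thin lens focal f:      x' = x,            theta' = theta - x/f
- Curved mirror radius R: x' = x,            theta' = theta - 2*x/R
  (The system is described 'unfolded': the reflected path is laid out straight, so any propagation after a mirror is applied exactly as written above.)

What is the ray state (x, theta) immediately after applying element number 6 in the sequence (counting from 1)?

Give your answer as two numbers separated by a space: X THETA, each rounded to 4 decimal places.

Initial: x=4.0000 theta=0.3000
After 1 (propagate distance d=7): x=6.1000 theta=0.3000
After 2 (thin lens f=-40): x=6.1000 theta=0.4525
After 3 (propagate distance d=22): x=16.0550 theta=0.4525
After 4 (thin lens f=30): x=16.0550 theta=-31/375 (≈-0.0827)
After 5 (propagate distance d=33): x=13.3270 theta=-31/375 (≈-0.0827)
After 6 (thin lens f=59): x=13.3270 theta=-54613/177000 (≈-0.3085)
Rounded to 4 decimal places: x = 13.3270, theta = -0.3085

Answer: 13.3270 -0.3085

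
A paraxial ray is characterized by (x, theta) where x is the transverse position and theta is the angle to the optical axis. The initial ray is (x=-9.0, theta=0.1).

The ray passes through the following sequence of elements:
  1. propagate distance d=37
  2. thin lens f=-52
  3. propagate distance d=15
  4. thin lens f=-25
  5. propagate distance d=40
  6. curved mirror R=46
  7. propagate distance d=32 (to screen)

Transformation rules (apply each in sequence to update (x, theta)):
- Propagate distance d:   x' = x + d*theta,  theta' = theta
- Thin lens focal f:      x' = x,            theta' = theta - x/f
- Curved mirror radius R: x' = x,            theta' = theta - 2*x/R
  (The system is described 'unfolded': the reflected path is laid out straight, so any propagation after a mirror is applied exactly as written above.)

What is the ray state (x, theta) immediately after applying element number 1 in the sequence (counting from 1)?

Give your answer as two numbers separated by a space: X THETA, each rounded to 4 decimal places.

Initial: x=-9.0000 theta=0.1000
After 1 (propagate distance d=37): x=-5.3000 theta=0.1000
Rounded to 4 decimal places: x = -5.3000, theta = 0.1000

Answer: -5.3000 0.1000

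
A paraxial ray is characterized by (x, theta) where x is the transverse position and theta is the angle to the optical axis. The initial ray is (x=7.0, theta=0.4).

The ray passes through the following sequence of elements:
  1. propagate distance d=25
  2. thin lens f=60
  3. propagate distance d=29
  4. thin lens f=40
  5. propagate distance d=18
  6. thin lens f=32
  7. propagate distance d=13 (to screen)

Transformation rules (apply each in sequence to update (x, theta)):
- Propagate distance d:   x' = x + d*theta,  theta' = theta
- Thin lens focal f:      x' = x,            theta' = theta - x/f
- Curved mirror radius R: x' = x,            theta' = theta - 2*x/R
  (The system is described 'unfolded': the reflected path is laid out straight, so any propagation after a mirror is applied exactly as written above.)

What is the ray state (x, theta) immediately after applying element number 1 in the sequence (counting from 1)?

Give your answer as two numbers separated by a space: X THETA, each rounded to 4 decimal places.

Answer: 17.0000 0.4000

Derivation:
Initial: x=7.0000 theta=0.4000
After 1 (propagate distance d=25): x=17.0000 theta=0.4000
Rounded to 4 decimal places: x = 17.0000, theta = 0.4000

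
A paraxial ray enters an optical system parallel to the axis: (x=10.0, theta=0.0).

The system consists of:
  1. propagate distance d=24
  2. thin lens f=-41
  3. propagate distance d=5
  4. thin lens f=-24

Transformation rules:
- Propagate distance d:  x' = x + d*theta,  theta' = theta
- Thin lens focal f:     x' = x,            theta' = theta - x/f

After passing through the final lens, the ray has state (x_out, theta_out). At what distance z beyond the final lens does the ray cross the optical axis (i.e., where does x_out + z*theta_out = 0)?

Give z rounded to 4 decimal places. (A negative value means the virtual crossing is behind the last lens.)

Initial: x=10.0000 theta=0.0000
After 1 (propagate distance d=24): x=10.0000 theta=0.0000
After 2 (thin lens f=-41): x=10.0000 theta=10/41 (≈0.2439)
After 3 (propagate distance d=5): x=460/41 (≈11.2195) theta=10/41 (≈0.2439)
After 4 (thin lens f=-24): x=460/41 (≈11.2195) theta=175/246 (≈0.7114)
z_focus = -x_out/theta_out = -(460/41)/(175/246) = -552/35 ≈ -15.7714
Rounded to 4 decimal places: z = -15.7714

Answer: -15.7714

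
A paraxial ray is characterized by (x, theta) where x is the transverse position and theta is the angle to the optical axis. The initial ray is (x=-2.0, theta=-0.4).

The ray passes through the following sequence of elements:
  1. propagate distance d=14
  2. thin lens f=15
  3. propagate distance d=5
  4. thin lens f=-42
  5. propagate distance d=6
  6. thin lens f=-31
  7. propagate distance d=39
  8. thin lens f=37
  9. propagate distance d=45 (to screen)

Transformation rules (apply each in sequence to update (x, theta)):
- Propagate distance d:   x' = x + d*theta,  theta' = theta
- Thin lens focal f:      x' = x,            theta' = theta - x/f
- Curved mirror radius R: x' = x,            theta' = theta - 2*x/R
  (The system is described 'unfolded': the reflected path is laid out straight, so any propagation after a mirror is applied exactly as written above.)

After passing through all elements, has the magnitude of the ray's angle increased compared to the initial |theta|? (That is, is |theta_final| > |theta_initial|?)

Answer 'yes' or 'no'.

Initial: x=-2.0000 theta=-0.4000
After 1 (propagate distance d=14): x=-7.6000 theta=-0.4000
After 2 (thin lens f=15): x=-7.6000 theta=8/75 (≈0.1067)
After 3 (propagate distance d=5): x=-106/15 (≈-7.0667) theta=8/75 (≈0.1067)
After 4 (thin lens f=-42): x=-106/15 (≈-7.0667) theta=-97/1575 (≈-0.0616)
After 5 (propagate distance d=6): x=-3904/525 (≈-7.4362) theta=-97/1575 (≈-0.0616)
After 6 (thin lens f=-31): x=-3904/525 (≈-7.4362) theta=-14719/48825 (≈-0.3015)
After 7 (propagate distance d=39): x=-312371/16275 (≈-19.1933) theta=-14719/48825 (≈-0.3015)
After 8 (thin lens f=37): x=-312371/16275 (≈-19.1933) theta=78502/361305 (≈0.2173)
After 9 (propagate distance d=45 (to screen)): x=-810011/86025 (≈-9.4160) theta=78502/361305 (≈0.2173)
|theta_initial|=0.4000 |theta_final|=78502/361305 (≈0.2173) -> not increased

Answer: no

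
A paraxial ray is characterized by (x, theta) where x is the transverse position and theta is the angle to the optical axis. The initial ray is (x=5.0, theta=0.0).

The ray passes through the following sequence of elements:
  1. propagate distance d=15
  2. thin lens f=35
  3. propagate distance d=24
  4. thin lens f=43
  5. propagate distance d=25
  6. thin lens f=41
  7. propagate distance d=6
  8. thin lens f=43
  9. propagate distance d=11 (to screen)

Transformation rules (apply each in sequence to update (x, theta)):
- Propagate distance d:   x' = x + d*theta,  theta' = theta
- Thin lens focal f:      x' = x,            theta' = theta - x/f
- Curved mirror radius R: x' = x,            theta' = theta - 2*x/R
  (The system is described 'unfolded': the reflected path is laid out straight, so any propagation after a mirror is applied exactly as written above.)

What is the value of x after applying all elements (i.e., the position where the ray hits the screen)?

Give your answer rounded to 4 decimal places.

Initial: x=5.0000 theta=0.0000
After 1 (propagate distance d=15): x=5.0000 theta=0.0000
After 2 (thin lens f=35): x=5.0000 theta=-1/7 (≈-0.1429)
After 3 (propagate distance d=24): x=11/7 (≈1.5714) theta=-1/7 (≈-0.1429)
After 4 (thin lens f=43): x=11/7 (≈1.5714) theta=-54/301 (≈-0.1794)
After 5 (propagate distance d=25): x=-877/301 (≈-2.9136) theta=-54/301 (≈-0.1794)
After 6 (thin lens f=41): x=-877/301 (≈-2.9136) theta=-191/1763 (≈-0.1083)
After 7 (propagate distance d=6): x=-43979/12341 (≈-3.5636) theta=-191/1763 (≈-0.1083)
After 8 (thin lens f=43): x=-43979/12341 (≈-3.5636) theta=-13512/530663 (≈-0.0255)
After 9 (propagate distance d=11 (to screen)): x=-2039729/530663 (≈-3.8437) theta=-13512/530663 (≈-0.0255)
Rounded to 4 decimal places: x = -3.8437

Answer: -3.8437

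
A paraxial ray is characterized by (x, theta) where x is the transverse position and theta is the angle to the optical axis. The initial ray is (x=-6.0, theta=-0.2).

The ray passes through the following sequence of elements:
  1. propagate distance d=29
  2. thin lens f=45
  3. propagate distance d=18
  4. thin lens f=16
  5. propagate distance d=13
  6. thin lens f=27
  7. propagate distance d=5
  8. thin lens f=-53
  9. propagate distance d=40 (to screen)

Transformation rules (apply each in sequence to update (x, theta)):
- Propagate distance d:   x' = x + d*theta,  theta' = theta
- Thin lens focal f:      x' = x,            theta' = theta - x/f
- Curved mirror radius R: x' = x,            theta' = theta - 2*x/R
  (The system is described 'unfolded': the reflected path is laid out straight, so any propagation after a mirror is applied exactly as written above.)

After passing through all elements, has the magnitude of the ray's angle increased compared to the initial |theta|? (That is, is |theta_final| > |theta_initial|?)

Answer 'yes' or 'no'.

Initial: x=-6.0000 theta=-0.2000
After 1 (propagate distance d=29): x=-11.8000 theta=-0.2000
After 2 (thin lens f=45): x=-11.8000 theta=14/225 (≈0.0622)
After 3 (propagate distance d=18): x=-10.6800 theta=14/225 (≈0.0622)
After 4 (thin lens f=16): x=-10.6800 theta=2627/3600 (≈0.7297)
After 5 (propagate distance d=13): x=-4297/3600 (≈-1.1936) theta=2627/3600 (≈0.7297)
After 6 (thin lens f=27): x=-4297/3600 (≈-1.1936) theta=37613/48600 (≈0.7739)
After 7 (propagate distance d=5): x=260111/97200 (≈2.6760) theta=37613/48600 (≈0.7739)
After 8 (thin lens f=-53): x=260111/97200 (≈2.6760) theta=4247089/5151600 (≈0.8244)
After 9 (propagate distance d=40 (to screen)): x=183669443/5151600 (≈35.6529) theta=4247089/5151600 (≈0.8244)
|theta_initial|=0.2000 |theta_final|=4247089/5151600 (≈0.8244) -> increased

Answer: yes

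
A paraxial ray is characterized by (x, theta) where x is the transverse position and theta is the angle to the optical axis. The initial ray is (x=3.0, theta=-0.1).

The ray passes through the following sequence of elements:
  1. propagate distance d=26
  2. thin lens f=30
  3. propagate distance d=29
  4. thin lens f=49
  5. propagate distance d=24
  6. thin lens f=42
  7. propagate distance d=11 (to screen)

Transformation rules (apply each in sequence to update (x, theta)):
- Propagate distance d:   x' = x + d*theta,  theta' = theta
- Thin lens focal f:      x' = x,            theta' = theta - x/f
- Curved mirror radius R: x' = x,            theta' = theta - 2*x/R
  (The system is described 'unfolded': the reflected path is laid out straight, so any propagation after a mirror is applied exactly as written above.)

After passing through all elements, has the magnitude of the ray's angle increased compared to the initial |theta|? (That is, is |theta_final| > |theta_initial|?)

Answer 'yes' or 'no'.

Answer: no

Derivation:
Initial: x=3.0000 theta=-0.1000
After 1 (propagate distance d=26): x=0.4000 theta=-0.1000
After 2 (thin lens f=30): x=0.4000 theta=-17/150 (≈-0.1133)
After 3 (propagate distance d=29): x=-433/150 (≈-2.8867) theta=-17/150 (≈-0.1133)
After 4 (thin lens f=49): x=-433/150 (≈-2.8867) theta=-8/147 (≈-0.0544)
After 5 (propagate distance d=24): x=-30817/7350 (≈-4.1928) theta=-8/147 (≈-0.0544)
After 6 (thin lens f=42): x=-30817/7350 (≈-4.1928) theta=14017/308700 (≈0.0454)
After 7 (propagate distance d=11 (to screen)): x=-1140127/308700 (≈-3.6933) theta=14017/308700 (≈0.0454)
|theta_initial|=0.1000 |theta_final|=14017/308700 (≈0.0454) -> not increased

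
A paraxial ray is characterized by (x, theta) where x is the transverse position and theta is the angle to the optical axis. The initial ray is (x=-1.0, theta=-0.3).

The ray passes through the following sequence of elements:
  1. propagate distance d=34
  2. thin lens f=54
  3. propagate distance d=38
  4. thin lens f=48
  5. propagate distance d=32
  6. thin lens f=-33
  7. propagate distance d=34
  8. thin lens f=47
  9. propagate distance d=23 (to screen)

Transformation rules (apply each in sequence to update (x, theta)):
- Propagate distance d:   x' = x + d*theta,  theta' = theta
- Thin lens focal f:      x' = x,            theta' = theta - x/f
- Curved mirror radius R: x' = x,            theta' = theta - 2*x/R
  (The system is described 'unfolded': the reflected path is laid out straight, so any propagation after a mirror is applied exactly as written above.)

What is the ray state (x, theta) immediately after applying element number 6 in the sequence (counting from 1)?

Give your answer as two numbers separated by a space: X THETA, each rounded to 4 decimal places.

Initial: x=-1.0000 theta=-0.3000
After 1 (propagate distance d=34): x=-11.2000 theta=-0.3000
After 2 (thin lens f=54): x=-11.2000 theta=-5/54 (≈-0.0926)
After 3 (propagate distance d=38): x=-1987/135 (≈-14.7185) theta=-5/54 (≈-0.0926)
After 4 (thin lens f=48): x=-1987/135 (≈-14.7185) theta=1387/6480 (≈0.2140)
After 5 (propagate distance d=32): x=-3187/405 (≈-7.8691) theta=1387/6480 (≈0.2140)
After 6 (thin lens f=-33): x=-3187/405 (≈-7.8691) theta=-5221/213840 (≈-0.0244)
Rounded to 4 decimal places: x = -7.8691, theta = -0.0244

Answer: -7.8691 -0.0244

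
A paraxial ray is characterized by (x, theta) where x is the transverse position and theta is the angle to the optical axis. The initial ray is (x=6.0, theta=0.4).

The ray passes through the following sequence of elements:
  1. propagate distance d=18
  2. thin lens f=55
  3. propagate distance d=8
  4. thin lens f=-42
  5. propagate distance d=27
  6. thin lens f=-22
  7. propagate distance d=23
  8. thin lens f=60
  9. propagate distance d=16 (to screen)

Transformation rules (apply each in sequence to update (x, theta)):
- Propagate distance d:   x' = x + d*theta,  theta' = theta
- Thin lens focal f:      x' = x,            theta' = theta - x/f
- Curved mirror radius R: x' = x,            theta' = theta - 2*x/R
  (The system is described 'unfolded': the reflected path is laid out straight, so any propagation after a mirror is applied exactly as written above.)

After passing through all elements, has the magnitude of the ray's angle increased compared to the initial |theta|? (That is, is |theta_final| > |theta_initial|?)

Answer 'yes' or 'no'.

Initial: x=6.0000 theta=0.4000
After 1 (propagate distance d=18): x=13.2000 theta=0.4000
After 2 (thin lens f=55): x=13.2000 theta=0.1600
After 3 (propagate distance d=8): x=14.4800 theta=0.1600
After 4 (thin lens f=-42): x=14.4800 theta=53/105 (≈0.5048)
After 5 (propagate distance d=27): x=4919/175 (≈28.1086) theta=53/105 (≈0.5048)
After 6 (thin lens f=-22): x=4919/175 (≈28.1086) theta=2941/1650 (≈1.7824)
After 7 (propagate distance d=23): x=159631/2310 (≈69.1043) theta=2941/1650 (≈1.7824)
After 8 (thin lens f=60): x=159631/2310 (≈69.1043) theta=87413/138600 (≈0.6307)
After 9 (propagate distance d=16 (to screen)): x=2744117/34650 (≈79.1953) theta=87413/138600 (≈0.6307)
|theta_initial|=0.4000 |theta_final|=87413/138600 (≈0.6307) -> increased

Answer: yes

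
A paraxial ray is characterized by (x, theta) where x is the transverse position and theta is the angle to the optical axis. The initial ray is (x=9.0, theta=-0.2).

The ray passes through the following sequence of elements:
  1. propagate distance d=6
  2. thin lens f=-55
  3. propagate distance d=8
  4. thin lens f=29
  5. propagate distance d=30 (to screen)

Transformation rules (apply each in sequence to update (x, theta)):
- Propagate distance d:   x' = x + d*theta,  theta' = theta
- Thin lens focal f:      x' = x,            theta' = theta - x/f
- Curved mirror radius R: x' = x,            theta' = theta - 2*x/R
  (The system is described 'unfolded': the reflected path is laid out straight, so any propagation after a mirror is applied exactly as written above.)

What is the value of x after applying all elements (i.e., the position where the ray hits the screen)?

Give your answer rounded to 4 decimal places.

Initial: x=9.0000 theta=-0.2000
After 1 (propagate distance d=6): x=7.8000 theta=-0.2000
After 2 (thin lens f=-55): x=7.8000 theta=-16/275 (≈-0.0582)
After 3 (propagate distance d=8): x=2017/275 (≈7.3345) theta=-16/275 (≈-0.0582)
After 4 (thin lens f=29): x=2017/275 (≈7.3345) theta=-2481/7975 (≈-0.3111)
After 5 (propagate distance d=30 (to screen)): x=-15937/7975 (≈-1.9984) theta=-2481/7975 (≈-0.3111)
Rounded to 4 decimal places: x = -1.9984

Answer: -1.9984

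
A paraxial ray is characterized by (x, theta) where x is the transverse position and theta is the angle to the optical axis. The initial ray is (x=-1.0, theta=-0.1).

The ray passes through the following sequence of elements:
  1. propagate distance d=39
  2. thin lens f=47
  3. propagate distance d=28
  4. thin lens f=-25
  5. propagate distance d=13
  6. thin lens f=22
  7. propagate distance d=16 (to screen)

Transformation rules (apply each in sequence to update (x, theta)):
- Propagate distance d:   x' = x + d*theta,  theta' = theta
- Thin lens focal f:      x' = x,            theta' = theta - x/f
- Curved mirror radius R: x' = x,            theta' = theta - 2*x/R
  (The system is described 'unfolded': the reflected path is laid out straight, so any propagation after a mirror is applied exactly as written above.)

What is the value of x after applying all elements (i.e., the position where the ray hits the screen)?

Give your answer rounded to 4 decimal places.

Answer: -4.9585

Derivation:
Initial: x=-1.0000 theta=-0.1000
After 1 (propagate distance d=39): x=-4.9000 theta=-0.1000
After 2 (thin lens f=47): x=-4.9000 theta=1/235 (≈0.0043)
After 3 (propagate distance d=28): x=-2247/470 (≈-4.7809) theta=1/235 (≈0.0043)
After 4 (thin lens f=-25): x=-2247/470 (≈-4.7809) theta=-2197/11750 (≈-0.1870)
After 5 (propagate distance d=13): x=-42368/5875 (≈-7.2116) theta=-2197/11750 (≈-0.1870)
After 6 (thin lens f=22): x=-42368/5875 (≈-7.2116) theta=18201/129250 (≈0.1408)
After 7 (propagate distance d=16 (to screen)): x=-64088/12925 (≈-4.9585) theta=18201/129250 (≈0.1408)
Rounded to 4 decimal places: x = -4.9585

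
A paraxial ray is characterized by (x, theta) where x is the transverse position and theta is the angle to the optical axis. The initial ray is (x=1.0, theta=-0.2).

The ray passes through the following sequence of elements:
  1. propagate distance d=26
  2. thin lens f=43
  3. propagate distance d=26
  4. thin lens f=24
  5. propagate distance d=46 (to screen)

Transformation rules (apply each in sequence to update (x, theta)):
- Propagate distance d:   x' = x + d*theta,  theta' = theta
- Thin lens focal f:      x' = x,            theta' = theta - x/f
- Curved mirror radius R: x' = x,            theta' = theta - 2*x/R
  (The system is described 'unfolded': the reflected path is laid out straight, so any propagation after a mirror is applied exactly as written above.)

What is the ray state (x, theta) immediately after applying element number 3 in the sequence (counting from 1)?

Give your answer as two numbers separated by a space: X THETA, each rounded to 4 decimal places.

Initial: x=1.0000 theta=-0.2000
After 1 (propagate distance d=26): x=-4.2000 theta=-0.2000
After 2 (thin lens f=43): x=-4.2000 theta=-22/215 (≈-0.1023)
After 3 (propagate distance d=26): x=-295/43 (≈-6.8605) theta=-22/215 (≈-0.1023)
Rounded to 4 decimal places: x = -6.8605, theta = -0.1023

Answer: -6.8605 -0.1023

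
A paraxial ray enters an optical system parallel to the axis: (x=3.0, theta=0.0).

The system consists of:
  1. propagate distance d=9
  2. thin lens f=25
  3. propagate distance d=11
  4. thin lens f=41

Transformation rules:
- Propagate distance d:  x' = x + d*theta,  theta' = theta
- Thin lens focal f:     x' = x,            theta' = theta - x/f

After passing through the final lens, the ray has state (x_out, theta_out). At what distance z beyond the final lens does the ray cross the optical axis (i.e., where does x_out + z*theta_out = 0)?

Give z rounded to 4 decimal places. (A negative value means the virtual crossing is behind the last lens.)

Answer: 10.4364

Derivation:
Initial: x=3.0000 theta=0.0000
After 1 (propagate distance d=9): x=3.0000 theta=0.0000
After 2 (thin lens f=25): x=3.0000 theta=-0.1200
After 3 (propagate distance d=11): x=1.6800 theta=-0.1200
After 4 (thin lens f=41): x=1.6800 theta=-33/205 (≈-0.1610)
z_focus = -x_out/theta_out = -(1.6800)/(-33/205) = 574/55 ≈ 10.4364
Rounded to 4 decimal places: z = 10.4364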